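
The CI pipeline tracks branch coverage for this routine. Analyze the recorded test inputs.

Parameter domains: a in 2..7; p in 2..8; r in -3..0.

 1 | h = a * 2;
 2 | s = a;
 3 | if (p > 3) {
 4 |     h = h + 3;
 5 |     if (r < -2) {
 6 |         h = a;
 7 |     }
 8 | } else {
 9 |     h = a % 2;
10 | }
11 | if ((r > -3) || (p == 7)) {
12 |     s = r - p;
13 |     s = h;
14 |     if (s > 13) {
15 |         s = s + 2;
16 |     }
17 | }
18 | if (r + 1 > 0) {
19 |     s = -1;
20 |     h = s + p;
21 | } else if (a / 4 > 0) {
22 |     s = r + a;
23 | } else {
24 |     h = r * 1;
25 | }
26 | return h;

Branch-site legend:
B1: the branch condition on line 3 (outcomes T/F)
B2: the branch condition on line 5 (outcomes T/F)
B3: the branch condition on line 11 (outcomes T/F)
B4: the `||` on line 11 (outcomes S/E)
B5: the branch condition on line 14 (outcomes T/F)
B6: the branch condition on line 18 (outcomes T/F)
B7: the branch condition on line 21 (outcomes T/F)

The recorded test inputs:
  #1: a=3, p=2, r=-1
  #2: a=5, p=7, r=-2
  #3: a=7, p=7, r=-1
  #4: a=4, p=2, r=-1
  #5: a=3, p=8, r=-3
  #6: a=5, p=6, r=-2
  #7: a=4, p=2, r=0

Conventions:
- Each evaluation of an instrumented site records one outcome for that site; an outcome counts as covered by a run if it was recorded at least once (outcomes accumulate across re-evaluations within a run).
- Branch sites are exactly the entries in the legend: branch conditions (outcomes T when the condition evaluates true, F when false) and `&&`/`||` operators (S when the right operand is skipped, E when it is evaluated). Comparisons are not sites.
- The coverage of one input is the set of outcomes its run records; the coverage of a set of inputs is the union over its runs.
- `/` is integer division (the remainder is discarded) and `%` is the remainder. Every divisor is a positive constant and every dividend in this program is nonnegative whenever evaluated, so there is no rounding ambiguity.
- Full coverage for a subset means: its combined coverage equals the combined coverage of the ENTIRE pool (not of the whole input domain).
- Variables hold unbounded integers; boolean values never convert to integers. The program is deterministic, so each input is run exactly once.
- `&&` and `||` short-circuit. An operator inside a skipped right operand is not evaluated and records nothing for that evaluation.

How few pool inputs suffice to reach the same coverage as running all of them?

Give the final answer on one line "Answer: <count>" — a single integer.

input #1 (a=3, p=2, r=-1): covers B1=F, B3=T, B4=S, B5=F, B6=F, B7=F
input #2 (a=5, p=7, r=-2): covers B1=T, B2=F, B3=T, B4=S, B5=F, B6=F, B7=T
input #3 (a=7, p=7, r=-1): covers B1=T, B2=F, B3=T, B4=S, B5=T, B6=F, B7=T
input #4 (a=4, p=2, r=-1): covers B1=F, B3=T, B4=S, B5=F, B6=F, B7=T
input #5 (a=3, p=8, r=-3): covers B1=T, B2=T, B3=F, B4=E, B6=F, B7=F
input #6 (a=5, p=6, r=-2): covers B1=T, B2=F, B3=T, B4=S, B5=F, B6=F, B7=T
input #7 (a=4, p=2, r=0): covers B1=F, B3=T, B4=S, B5=F, B6=T
the full pool covers 14 outcomes: B1=T, B1=F, B2=T, B2=F, B3=T, B3=F, B4=S, B4=E, B5=T, B5=F, B6=T, B6=F, B7=T, B7=F
every size-1 subset falls short of the 14 outcomes (best: 7/14)
every size-2 subset falls short of the 14 outcomes (best: 11/14)
inputs {3, 5, 7} (size 3) cover everything; no size-3 subset with a lexicographically smaller index list covers all 14

Answer: 3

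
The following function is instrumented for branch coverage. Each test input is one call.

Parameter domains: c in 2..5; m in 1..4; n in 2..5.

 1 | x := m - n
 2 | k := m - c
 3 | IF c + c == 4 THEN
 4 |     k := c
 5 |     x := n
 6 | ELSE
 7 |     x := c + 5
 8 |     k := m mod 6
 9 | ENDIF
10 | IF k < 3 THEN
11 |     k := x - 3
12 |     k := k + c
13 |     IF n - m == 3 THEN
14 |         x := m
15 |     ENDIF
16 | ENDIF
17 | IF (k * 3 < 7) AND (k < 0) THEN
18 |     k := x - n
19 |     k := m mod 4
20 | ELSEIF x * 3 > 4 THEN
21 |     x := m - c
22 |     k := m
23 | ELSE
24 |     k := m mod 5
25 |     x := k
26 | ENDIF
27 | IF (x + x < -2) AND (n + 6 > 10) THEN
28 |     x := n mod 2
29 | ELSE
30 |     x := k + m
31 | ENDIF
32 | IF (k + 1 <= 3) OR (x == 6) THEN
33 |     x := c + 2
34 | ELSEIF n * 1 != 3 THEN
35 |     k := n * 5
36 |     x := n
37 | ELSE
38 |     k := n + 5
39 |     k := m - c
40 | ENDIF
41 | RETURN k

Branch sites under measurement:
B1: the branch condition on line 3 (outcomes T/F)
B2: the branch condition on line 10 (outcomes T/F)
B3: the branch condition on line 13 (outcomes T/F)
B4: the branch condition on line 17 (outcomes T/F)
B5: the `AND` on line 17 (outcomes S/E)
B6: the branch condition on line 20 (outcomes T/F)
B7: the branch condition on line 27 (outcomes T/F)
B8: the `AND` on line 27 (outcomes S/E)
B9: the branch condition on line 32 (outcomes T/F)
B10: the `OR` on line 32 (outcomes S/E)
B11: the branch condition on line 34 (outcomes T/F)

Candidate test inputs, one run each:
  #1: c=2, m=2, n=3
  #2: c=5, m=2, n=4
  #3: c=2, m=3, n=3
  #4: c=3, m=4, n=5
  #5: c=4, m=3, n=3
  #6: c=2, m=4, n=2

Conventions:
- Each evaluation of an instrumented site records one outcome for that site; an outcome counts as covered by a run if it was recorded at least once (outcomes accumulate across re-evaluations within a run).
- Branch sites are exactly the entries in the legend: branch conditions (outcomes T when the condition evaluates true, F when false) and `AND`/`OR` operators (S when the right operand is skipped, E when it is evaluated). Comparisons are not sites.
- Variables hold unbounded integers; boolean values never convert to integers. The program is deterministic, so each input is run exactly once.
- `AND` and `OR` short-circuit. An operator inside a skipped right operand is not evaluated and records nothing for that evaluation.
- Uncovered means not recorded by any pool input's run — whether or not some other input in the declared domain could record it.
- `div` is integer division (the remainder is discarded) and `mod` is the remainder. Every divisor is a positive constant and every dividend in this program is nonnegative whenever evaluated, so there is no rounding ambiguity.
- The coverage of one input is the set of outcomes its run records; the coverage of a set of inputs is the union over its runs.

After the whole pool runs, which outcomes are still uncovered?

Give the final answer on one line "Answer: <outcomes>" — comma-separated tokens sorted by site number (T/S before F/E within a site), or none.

input #1, c=2, m=2, n=3: events B1->T, B2->T, B3->F, B5->E, B4->F, B6->T, B8->S, B7->F, B10->S, B9->T; outcomes B1=T, B2=T, B3=F, B4=F, B5=E, B6=T, B7=F, B8=S, B9=T, B10=S
input #2, c=5, m=2, n=4: events B1->F, B2->T, B3->F, B5->S, B4->F, B6->T, B8->E, B7->F, B10->S, B9->T; outcomes B1=F, B2=T, B3=F, B4=F, B5=S, B6=T, B7=F, B8=E, B9=T, B10=S
input #3, c=2, m=3, n=3: events B1->T, B2->T, B3->F, B5->E, B4->F, B6->T, B8->S, B7->F, B10->E, B9->T; outcomes B1=T, B2=T, B3=F, B4=F, B5=E, B6=T, B7=F, B8=S, B9=T, B10=E
input #4, c=3, m=4, n=5: events B1->F, B2->F, B5->S, B4->F, B6->T, B8->S, B7->F, B10->E, B9->F, B11->T; outcomes B1=F, B2=F, B4=F, B5=S, B6=T, B7=F, B8=S, B9=F, B10=E, B11=T
input #5, c=4, m=3, n=3: events B1->F, B2->F, B5->S, B4->F, B6->T, B8->S, B7->F, B10->E, B9->T; outcomes B1=F, B2=F, B4=F, B5=S, B6=T, B7=F, B8=S, B9=T, B10=E
input #6, c=2, m=4, n=2: events B1->T, B2->T, B3->F, B5->E, B4->F, B6->T, B8->S, B7->F, B10->E, B9->F, B11->T; outcomes B1=T, B2=T, B3=F, B4=F, B5=E, B6=T, B7=F, B8=S, B9=F, B10=E, B11=T
union over the pool: B1=T, B1=F, B2=T, B2=F, B3=F, B4=F, B5=S, B5=E, B6=T, B7=F, B8=S, B8=E, B9=T, B9=F, B10=S, B10=E, B11=T
uncovered (5 of 22): B3=T, B4=T, B6=F, B7=T, B11=F

Answer: B3=T, B4=T, B6=F, B7=T, B11=F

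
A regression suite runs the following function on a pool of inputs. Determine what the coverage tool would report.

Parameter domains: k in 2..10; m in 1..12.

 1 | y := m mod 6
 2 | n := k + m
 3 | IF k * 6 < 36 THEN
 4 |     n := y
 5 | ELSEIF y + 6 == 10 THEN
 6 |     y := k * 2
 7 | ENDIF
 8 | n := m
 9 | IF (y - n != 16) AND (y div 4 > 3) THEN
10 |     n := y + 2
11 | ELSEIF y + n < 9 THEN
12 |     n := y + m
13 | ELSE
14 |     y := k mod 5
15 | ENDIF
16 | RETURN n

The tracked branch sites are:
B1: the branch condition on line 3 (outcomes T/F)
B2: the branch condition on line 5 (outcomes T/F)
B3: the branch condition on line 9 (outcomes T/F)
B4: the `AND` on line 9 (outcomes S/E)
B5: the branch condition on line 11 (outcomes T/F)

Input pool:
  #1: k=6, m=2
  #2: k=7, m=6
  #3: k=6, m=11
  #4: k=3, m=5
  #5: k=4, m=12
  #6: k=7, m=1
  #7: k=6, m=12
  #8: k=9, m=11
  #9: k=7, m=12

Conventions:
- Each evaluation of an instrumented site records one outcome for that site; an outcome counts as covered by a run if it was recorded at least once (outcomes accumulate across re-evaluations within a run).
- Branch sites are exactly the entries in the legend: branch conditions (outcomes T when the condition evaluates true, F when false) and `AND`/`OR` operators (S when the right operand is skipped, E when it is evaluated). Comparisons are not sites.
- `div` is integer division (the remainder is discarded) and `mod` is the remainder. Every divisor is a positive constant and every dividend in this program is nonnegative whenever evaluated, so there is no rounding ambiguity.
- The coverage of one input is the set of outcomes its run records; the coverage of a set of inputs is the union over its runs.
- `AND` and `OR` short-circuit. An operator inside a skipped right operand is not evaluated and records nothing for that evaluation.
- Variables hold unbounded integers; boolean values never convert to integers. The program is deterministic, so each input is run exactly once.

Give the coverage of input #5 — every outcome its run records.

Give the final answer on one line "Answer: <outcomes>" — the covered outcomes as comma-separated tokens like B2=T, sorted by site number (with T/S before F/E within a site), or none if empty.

Event log for input #5 (k=4, m=12):
  B1->T, B4->E, B3->F, B5->F
distinct outcomes covered: B1=T, B3=F, B4=E, B5=F

Answer: B1=T, B3=F, B4=E, B5=F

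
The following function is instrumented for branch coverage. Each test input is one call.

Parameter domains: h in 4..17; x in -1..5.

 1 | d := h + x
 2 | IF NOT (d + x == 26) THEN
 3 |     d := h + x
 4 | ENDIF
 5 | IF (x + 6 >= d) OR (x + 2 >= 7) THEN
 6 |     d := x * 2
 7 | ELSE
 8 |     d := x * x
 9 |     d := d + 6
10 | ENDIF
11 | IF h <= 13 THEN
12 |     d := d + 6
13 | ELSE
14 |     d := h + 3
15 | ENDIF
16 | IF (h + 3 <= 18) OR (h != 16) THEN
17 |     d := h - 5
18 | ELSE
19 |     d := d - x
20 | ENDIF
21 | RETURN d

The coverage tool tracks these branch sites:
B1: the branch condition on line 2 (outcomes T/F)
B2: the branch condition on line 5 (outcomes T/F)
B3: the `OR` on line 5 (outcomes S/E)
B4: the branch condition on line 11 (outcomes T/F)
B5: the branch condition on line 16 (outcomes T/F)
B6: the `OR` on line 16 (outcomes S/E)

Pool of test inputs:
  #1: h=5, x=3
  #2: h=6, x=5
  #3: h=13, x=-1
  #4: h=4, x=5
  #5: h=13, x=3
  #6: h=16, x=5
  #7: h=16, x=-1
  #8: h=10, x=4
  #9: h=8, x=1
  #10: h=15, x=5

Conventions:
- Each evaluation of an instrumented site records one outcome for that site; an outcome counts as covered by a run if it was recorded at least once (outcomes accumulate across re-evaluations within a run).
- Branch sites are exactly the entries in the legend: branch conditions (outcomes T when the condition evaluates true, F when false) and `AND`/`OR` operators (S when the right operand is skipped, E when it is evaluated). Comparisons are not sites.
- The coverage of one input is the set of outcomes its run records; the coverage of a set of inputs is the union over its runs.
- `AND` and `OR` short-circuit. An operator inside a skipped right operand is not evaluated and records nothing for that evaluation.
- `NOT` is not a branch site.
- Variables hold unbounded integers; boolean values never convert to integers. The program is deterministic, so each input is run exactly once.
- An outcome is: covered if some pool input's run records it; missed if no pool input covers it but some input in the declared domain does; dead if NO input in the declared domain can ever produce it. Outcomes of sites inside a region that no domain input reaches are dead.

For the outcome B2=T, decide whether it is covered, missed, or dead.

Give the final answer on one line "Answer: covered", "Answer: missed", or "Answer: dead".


B2=T is recorded by pool input(s) 1, 2, 4, 6, 10 -> covered
Answer: covered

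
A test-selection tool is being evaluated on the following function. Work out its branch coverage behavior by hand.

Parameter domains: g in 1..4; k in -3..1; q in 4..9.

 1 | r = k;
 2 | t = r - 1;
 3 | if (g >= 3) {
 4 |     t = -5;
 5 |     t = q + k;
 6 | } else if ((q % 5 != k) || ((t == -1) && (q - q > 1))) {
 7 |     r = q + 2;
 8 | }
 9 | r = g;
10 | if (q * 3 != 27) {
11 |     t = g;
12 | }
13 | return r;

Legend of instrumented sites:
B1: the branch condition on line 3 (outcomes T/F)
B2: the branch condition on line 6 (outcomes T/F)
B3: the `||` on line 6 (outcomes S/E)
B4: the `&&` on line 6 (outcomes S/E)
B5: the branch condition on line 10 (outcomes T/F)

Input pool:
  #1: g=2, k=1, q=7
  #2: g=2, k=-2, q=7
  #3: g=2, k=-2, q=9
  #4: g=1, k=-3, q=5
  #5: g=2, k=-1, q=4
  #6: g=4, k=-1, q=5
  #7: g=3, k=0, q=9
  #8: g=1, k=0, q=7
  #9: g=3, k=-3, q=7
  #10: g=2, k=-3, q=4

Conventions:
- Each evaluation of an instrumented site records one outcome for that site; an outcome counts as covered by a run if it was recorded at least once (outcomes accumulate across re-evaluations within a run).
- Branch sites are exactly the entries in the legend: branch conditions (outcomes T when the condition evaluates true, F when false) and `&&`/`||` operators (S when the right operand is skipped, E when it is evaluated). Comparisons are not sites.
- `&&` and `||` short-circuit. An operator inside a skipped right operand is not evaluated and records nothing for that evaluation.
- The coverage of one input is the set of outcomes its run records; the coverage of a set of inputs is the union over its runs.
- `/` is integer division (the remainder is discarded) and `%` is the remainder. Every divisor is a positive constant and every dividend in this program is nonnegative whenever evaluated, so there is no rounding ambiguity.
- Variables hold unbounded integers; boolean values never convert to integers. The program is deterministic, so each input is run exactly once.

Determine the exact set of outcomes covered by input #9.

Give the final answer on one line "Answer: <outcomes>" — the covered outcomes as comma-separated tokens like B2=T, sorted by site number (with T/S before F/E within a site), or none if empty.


Simulating input #9 (g=3, k=-3, q=7) step by step:
  B1->T, B5->T
distinct outcomes covered: B1=T, B5=T
Answer: B1=T, B5=T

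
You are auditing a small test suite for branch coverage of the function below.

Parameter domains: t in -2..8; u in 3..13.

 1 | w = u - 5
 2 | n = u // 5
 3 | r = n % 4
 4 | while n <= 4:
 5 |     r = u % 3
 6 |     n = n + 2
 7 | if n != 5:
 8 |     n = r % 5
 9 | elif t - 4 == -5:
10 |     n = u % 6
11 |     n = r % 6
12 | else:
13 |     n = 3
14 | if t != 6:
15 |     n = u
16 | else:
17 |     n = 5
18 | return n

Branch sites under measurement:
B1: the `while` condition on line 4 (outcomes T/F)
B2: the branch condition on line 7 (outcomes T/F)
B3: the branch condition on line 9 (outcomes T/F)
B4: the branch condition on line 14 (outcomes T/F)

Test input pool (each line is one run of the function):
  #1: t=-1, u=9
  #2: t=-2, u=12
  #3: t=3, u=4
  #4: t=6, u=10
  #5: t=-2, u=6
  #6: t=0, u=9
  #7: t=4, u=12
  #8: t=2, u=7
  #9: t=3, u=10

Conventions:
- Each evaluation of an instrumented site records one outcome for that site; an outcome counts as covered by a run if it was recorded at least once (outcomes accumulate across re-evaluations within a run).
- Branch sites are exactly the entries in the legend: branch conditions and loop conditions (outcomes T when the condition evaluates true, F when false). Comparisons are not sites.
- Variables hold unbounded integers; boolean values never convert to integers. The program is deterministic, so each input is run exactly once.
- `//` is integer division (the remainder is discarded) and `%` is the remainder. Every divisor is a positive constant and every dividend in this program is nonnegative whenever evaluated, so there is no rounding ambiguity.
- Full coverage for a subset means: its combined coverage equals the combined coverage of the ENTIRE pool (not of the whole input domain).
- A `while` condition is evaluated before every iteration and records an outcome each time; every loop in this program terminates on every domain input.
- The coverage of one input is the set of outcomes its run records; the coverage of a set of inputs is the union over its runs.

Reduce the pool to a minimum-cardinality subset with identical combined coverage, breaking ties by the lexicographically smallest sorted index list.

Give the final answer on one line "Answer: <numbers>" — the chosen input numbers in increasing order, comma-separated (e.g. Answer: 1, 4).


#1 (t=-1, u=9) -> covered: B1=T, B1=F, B2=F, B3=T, B4=T
#2 (t=-2, u=12) -> covered: B1=T, B1=F, B2=T, B4=T
#3 (t=3, u=4) -> covered: B1=T, B1=F, B2=T, B4=T
#4 (t=6, u=10) -> covered: B1=T, B1=F, B2=T, B4=F
#5 (t=-2, u=6) -> covered: B1=T, B1=F, B2=F, B3=F, B4=T
#6 (t=0, u=9) -> covered: B1=T, B1=F, B2=F, B3=F, B4=T
#7 (t=4, u=12) -> covered: B1=T, B1=F, B2=T, B4=T
#8 (t=2, u=7) -> covered: B1=T, B1=F, B2=F, B3=F, B4=T
#9 (t=3, u=10) -> covered: B1=T, B1=F, B2=T, B4=T
pool-wide coverage (8 outcomes): B1=T, B1=F, B2=T, B2=F, B3=T, B3=F, B4=T, B4=F
size 1 is not enough: best union over all size-1 subsets is 5/8
size 2 is not enough: best union over all size-2 subsets is 7/8
at size 3, {1, 4, 5} reaches all 8 outcomes; every lexicographically earlier size-3 subset fails
Answer: 1, 4, 5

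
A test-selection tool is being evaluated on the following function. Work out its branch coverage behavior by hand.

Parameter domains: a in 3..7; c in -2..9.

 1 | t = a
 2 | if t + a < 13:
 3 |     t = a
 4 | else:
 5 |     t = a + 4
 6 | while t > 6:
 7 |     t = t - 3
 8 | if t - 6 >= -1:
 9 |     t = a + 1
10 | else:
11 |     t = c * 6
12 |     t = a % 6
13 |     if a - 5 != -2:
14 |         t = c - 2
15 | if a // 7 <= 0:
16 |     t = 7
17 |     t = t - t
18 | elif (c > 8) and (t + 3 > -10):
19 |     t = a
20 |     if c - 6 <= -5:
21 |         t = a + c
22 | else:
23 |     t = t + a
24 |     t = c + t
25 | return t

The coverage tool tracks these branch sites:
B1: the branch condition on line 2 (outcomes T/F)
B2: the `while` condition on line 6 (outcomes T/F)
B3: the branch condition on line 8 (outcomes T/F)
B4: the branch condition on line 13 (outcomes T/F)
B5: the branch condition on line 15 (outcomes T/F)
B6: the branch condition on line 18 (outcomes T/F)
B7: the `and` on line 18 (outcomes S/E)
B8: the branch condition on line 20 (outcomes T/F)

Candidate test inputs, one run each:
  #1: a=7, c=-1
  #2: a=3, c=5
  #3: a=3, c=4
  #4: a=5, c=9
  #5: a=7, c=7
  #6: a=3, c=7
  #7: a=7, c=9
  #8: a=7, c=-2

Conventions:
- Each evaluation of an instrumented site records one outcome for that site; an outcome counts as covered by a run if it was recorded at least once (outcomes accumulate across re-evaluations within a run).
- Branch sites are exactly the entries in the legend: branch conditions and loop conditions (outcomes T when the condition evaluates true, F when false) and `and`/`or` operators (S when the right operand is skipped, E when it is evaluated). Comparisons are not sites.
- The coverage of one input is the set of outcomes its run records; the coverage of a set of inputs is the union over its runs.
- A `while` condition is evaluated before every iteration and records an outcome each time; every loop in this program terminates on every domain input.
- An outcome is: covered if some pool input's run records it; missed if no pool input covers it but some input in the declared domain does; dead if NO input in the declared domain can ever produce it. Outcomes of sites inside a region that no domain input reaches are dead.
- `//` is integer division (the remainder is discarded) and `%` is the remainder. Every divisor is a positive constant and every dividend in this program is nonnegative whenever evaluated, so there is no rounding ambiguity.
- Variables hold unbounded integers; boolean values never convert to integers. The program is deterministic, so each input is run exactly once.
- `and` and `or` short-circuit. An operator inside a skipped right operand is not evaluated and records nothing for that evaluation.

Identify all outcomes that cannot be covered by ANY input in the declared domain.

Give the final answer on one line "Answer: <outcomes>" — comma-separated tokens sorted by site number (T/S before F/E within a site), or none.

checking every outcome against all 60 domain inputs:
  B8=T: zero occurrences over every domain input -> dead
  reachable outcomes have witnesses, e.g. B1=T (e.g. a=3, c=-2), B1=F (e.g. a=7, c=-2), B2=T (e.g. a=7, c=-2), B2=F (e.g. a=3, c=-2)

Answer: B8=T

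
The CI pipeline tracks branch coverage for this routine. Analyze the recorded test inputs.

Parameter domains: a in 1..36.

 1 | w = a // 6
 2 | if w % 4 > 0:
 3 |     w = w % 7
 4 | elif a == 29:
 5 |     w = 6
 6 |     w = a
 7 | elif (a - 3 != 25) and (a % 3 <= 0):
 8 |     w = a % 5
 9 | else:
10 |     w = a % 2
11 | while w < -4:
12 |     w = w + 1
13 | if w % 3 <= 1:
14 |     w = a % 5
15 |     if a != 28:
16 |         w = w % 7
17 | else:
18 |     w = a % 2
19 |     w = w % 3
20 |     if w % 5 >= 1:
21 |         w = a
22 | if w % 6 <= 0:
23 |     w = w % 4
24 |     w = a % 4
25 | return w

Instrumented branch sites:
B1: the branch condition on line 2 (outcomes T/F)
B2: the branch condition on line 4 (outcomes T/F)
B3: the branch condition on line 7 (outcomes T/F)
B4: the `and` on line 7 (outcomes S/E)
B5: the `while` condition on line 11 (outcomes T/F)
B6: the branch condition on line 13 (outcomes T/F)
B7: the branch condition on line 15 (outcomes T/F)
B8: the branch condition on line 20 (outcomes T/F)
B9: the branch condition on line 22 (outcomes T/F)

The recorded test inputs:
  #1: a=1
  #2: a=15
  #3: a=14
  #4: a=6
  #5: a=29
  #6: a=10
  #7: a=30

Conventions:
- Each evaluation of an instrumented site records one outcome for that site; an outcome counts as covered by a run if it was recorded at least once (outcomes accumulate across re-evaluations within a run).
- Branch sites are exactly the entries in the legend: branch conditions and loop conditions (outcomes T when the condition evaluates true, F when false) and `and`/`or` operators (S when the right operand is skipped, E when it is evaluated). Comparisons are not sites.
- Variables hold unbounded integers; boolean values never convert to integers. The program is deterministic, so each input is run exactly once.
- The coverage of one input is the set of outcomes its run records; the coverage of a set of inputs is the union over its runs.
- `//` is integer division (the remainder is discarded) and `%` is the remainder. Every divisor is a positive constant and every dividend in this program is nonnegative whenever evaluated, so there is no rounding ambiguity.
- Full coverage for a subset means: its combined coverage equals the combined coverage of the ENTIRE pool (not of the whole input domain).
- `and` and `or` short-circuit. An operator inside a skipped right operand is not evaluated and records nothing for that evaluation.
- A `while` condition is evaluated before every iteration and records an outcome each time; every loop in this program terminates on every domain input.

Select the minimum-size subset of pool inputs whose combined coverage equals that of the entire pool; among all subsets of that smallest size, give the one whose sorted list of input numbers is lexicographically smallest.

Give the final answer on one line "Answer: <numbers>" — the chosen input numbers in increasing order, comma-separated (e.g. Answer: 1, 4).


test 1 (a=1) hits B1=F, B2=F, B3=F, B4=E, B5=F, B6=T, B7=T, B9=F
test 2 (a=15) hits B1=T, B5=F, B6=F, B8=T, B9=F
test 3 (a=14) hits B1=T, B5=F, B6=F, B8=F, B9=T
test 4 (a=6) hits B1=T, B5=F, B6=T, B7=T, B9=F
test 5 (a=29) hits B1=F, B2=T, B5=F, B6=F, B8=T, B9=F
test 6 (a=10) hits B1=T, B5=F, B6=T, B7=T, B9=T
test 7 (a=30) hits B1=T, B5=F, B6=F, B8=F, B9=T
together the pool reaches 14 outcomes: B1=T, B1=F, B2=T, B2=F, B3=F, B4=E, B5=F, B6=T, B6=F, B7=T, B8=T, B8=F, B9=T, B9=F
size 1 is not enough: best union over all size-1 subsets is 8/14
size 2 is not enough: best union over all size-2 subsets is 12/14
at size 3, {1, 3, 5} reaches all 14 outcomes; every lexicographically earlier size-3 subset fails
Answer: 1, 3, 5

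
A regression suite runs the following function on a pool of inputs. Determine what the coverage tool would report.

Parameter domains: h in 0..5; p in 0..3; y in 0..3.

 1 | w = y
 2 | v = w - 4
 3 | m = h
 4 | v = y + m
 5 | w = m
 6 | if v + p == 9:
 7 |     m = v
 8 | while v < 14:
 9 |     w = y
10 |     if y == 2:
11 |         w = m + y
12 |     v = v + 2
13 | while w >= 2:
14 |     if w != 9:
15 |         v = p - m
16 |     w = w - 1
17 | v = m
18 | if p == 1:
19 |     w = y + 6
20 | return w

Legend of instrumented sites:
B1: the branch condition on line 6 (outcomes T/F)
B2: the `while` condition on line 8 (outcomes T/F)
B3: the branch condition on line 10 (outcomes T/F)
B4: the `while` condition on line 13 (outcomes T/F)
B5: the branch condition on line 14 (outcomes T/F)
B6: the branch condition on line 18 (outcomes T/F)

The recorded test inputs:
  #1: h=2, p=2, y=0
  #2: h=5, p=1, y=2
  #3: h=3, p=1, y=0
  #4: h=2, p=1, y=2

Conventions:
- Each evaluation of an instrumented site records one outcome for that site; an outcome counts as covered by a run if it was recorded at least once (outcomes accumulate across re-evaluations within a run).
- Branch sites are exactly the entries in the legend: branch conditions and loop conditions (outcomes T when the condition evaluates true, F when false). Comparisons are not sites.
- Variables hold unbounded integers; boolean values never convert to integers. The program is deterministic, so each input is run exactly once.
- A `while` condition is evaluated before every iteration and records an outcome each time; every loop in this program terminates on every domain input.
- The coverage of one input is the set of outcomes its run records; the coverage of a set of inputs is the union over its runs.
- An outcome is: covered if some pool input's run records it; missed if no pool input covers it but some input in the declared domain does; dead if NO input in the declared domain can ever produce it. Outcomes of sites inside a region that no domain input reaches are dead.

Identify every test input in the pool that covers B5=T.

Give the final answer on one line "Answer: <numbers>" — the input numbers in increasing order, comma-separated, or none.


input #1 (h=2, p=2, y=0): never hits B5=T
input #2 (h=5, p=1, y=2): hits B5=T
input #3 (h=3, p=1, y=0): never hits B5=T
input #4 (h=2, p=1, y=2): hits B5=T
Answer: 2, 4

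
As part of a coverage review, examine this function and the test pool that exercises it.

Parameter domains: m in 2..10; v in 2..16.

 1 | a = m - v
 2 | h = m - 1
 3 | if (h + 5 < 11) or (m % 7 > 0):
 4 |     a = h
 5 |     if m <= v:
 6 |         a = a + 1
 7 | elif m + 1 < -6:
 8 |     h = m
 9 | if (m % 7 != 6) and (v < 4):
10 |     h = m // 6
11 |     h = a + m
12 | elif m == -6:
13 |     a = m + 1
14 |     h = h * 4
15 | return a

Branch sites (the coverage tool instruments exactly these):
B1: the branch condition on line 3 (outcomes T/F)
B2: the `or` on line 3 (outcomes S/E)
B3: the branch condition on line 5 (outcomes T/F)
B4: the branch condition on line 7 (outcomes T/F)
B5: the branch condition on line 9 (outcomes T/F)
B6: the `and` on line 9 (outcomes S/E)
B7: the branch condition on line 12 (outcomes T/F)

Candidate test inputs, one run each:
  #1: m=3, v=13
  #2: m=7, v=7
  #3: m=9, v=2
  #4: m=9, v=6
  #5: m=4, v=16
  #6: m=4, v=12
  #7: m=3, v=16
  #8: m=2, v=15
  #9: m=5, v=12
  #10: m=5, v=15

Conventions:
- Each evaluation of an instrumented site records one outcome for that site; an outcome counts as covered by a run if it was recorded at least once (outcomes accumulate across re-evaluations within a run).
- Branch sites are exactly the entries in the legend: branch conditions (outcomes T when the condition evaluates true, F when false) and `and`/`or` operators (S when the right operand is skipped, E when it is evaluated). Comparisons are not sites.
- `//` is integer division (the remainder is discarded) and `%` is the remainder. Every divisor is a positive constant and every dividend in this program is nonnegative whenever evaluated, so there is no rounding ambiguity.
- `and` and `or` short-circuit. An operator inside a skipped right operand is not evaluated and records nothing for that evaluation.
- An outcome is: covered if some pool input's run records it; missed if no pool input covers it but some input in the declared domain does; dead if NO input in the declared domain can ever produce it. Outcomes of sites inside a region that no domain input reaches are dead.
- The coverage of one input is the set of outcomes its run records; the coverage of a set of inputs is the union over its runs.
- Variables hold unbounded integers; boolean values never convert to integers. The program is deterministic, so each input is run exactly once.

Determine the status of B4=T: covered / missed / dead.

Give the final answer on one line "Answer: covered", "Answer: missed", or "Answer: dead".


no pool input records B4=T
checking all 135 inputs in the declared domain: B4=T is never recorded -> dead
Answer: dead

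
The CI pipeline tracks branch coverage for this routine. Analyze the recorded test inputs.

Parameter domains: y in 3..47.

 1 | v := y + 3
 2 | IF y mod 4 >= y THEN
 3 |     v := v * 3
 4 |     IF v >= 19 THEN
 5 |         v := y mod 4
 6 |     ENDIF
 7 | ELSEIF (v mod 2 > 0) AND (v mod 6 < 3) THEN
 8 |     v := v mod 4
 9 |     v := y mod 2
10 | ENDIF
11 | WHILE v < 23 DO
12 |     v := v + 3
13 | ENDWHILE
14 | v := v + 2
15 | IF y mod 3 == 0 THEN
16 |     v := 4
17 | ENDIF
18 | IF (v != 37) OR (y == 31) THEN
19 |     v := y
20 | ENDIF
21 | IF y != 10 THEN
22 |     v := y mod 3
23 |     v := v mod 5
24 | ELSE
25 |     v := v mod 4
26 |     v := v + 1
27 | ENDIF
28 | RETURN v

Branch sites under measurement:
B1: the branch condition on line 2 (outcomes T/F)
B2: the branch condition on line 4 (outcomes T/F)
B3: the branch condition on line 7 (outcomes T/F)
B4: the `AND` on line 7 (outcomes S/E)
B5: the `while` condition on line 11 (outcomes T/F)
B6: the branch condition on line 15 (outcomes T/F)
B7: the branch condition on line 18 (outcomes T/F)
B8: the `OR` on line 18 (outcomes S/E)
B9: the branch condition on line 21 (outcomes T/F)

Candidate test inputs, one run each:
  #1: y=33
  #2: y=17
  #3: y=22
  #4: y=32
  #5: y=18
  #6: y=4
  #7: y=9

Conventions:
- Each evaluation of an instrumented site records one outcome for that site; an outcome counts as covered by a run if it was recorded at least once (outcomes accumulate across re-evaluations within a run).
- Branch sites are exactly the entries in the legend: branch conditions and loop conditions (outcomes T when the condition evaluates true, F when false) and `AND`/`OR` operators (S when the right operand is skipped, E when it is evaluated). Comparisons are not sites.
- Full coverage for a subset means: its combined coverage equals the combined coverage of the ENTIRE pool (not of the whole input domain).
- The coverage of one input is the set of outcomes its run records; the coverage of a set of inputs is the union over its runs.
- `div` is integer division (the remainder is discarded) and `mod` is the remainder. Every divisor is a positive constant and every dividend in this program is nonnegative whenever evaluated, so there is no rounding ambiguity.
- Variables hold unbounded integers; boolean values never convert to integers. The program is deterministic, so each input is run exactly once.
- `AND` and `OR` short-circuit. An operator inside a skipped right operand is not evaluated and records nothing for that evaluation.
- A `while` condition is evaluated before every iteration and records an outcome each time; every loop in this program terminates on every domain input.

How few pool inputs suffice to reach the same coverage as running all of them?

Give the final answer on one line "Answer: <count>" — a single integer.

run #1 (y=33) runs B1->F, B4->S, B3->F, B5->F, B6->T, B8->S, B7->T, B9->T; records B1=F, B3=F, B4=S, B5=F, B6=T, B7=T, B8=S, B9=T
run #2 (y=17) runs B1->F, B4->S, B3->F, B5->T, B5->F, B6->F, B8->S, B7->T, B9->T; records B1=F, B3=F, B4=S, B5=T, B5=F, B6=F, B7=T, B8=S, B9=T
run #3 (y=22) runs B1->F, B4->E, B3->T, B5->T, B5->T, B5->T, B5->T, B5->T, B5->T, B5->T, B5->T, B5->F, B6->F, B8->S, ...; records B1=F, B3=T, B4=E, B5=T, B5=F, B6=F, B7=T, B8=S, B9=T
run #4 (y=32) runs B1->F, B4->E, B3->F, B5->F, B6->F, B8->E, B7->F, B9->T; records B1=F, B3=F, B4=E, B5=F, B6=F, B7=F, B8=E, B9=T
run #5 (y=18) runs B1->F, B4->E, B3->F, B5->T, B5->F, B6->T, B8->S, B7->T, B9->T; records B1=F, B3=F, B4=E, B5=T, B5=F, B6=T, B7=T, B8=S, B9=T
run #6 (y=4) runs B1->F, B4->E, B3->T, B5->T, B5->T, B5->T, B5->T, B5->T, B5->T, B5->T, B5->T, B5->F, B6->F, B8->S, ...; records B1=F, B3=T, B4=E, B5=T, B5=F, B6=F, B7=T, B8=S, B9=T
run #7 (y=9) runs B1->F, B4->S, B3->F, B5->T, B5->T, B5->T, B5->T, B5->F, B6->T, B8->S, B7->T, B9->T; records B1=F, B3=F, B4=S, B5=T, B5=F, B6=T, B7=T, B8=S, B9=T
union over all inputs: B1=F, B3=T, B3=F, B4=S, B4=E, B5=T, B5=F, B6=T, B6=F, B7=T, B7=F, B8=S, B8=E, B9=T (14 outcomes)
no size-1 subset reaches all 14 outcomes (best union: 9/14)
no size-2 subset reaches all 14 outcomes (best union: 13/14)
at size 3, {1, 3, 4} reaches all 14 outcomes; every lexicographically earlier size-3 subset fails

Answer: 3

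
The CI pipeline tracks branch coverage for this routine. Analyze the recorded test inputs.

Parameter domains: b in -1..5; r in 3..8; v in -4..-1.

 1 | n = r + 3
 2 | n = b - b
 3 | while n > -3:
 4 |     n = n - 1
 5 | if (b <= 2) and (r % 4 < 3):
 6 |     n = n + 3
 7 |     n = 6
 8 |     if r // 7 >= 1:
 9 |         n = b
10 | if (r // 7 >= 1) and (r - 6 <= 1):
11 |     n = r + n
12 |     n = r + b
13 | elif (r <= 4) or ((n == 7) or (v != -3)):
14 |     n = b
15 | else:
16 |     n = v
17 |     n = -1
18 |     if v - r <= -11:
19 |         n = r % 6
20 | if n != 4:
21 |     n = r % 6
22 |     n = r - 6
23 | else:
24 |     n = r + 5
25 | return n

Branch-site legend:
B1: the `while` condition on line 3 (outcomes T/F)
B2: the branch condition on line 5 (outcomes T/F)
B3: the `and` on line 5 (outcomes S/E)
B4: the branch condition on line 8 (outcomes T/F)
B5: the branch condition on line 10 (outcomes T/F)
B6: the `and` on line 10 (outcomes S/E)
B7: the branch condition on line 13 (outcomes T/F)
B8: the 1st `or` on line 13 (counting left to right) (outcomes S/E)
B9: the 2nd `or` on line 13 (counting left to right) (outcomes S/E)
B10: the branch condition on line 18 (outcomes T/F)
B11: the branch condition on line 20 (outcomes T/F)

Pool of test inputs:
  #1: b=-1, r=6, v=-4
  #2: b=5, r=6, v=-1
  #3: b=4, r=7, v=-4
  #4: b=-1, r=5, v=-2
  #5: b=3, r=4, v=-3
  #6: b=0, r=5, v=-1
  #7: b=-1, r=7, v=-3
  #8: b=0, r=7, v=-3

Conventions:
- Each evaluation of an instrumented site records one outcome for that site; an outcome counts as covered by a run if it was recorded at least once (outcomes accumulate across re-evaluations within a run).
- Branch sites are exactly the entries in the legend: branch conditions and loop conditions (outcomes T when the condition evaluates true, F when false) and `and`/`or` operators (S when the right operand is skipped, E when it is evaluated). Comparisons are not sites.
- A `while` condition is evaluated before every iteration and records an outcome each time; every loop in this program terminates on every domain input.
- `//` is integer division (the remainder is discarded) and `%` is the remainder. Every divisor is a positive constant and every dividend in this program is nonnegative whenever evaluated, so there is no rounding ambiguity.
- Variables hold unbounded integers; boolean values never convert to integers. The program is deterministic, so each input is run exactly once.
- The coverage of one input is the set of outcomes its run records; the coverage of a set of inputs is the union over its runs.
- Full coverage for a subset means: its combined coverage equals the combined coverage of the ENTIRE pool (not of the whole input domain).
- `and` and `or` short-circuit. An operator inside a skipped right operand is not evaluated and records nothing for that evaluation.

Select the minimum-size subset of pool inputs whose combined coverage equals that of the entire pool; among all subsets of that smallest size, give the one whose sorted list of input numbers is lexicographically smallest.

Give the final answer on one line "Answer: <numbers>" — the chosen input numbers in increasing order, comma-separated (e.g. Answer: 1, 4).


input #1, b=-1, r=6, v=-4: outcomes B1=T, B1=F, B2=T, B3=E, B4=F, B5=F, B6=S, B7=T, B8=E, B9=E, B11=T
input #2, b=5, r=6, v=-1: outcomes B1=T, B1=F, B2=F, B3=S, B5=F, B6=S, B7=T, B8=E, B9=E, B11=T
input #3, b=4, r=7, v=-4: outcomes B1=T, B1=F, B2=F, B3=S, B5=T, B6=E, B11=T
input #4, b=-1, r=5, v=-2: outcomes B1=T, B1=F, B2=T, B3=E, B4=F, B5=F, B6=S, B7=T, B8=E, B9=E, B11=T
input #5, b=3, r=4, v=-3: outcomes B1=T, B1=F, B2=F, B3=S, B5=F, B6=S, B7=T, B8=S, B11=T
input #6, b=0, r=5, v=-1: outcomes B1=T, B1=F, B2=T, B3=E, B4=F, B5=F, B6=S, B7=T, B8=E, B9=E, B11=T
input #7, b=-1, r=7, v=-3: outcomes B1=T, B1=F, B2=F, B3=E, B5=T, B6=E, B11=T
input #8, b=0, r=7, v=-3: outcomes B1=T, B1=F, B2=F, B3=E, B5=T, B6=E, B11=T
pool-wide coverage (16 outcomes): B1=T, B1=F, B2=T, B2=F, B3=S, B3=E, B4=F, B5=T, B5=F, B6=S, B6=E, B7=T, B8=S, B8=E, B9=E, B11=T
no size-1 subset reaches all 16 outcomes (best union: 11/16)
no size-2 subset reaches all 16 outcomes (best union: 15/16)
the canonical winner is {1, 3, 5}: size 3, full 16-outcome coverage, earliest index list among size-3 covers
Answer: 1, 3, 5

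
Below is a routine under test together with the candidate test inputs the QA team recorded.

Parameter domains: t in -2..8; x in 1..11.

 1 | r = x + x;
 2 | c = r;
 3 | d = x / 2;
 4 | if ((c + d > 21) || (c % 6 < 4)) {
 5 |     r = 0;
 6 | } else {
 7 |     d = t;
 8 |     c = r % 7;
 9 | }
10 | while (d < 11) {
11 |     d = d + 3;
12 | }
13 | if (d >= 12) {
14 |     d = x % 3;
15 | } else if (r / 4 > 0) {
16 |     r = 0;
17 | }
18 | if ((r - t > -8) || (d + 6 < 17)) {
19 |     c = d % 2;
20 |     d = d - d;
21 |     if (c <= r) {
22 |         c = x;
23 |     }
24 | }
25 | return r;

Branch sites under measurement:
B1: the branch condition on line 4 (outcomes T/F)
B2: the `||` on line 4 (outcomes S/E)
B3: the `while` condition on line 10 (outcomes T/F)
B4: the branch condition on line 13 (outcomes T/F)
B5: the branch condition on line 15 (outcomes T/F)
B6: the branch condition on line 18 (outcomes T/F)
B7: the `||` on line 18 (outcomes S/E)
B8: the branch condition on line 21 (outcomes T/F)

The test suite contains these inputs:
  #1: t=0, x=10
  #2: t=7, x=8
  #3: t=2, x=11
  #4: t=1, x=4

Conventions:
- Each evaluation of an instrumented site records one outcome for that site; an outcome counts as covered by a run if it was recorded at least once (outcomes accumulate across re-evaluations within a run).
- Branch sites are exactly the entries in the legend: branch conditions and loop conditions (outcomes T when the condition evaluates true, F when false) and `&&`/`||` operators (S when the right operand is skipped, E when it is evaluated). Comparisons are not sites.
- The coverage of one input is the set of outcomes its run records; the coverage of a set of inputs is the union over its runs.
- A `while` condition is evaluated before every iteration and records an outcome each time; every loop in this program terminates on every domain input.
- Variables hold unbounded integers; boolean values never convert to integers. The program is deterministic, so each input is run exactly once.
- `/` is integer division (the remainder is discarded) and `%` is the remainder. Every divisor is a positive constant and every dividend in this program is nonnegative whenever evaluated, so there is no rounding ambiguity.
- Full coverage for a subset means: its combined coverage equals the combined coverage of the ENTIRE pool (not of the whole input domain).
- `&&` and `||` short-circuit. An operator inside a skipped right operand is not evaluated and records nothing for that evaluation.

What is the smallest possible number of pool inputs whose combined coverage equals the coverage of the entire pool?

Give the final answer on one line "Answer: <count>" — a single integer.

input #1 (t=0, x=10): events B2->S, B1->T, B3->T, B3->T, B3->F, B4->F, B5->F, B7->S, B6->T, B8->F; covers B1=T, B2=S, B3=T, B3=F, B4=F, B5=F, B6=T, B7=S, B8=F
input #2 (t=7, x=8): events B2->E, B1->F, B3->T, B3->T, B3->F, B4->T, B7->S, B6->T, B8->T; covers B1=F, B2=E, B3=T, B3=F, B4=T, B6=T, B7=S, B8=T
input #3 (t=2, x=11): events B2->S, B1->T, B3->T, B3->T, B3->F, B4->F, B5->F, B7->S, B6->T, B8->F; covers B1=T, B2=S, B3=T, B3=F, B4=F, B5=F, B6=T, B7=S, B8=F
input #4 (t=1, x=4): events B2->E, B1->T, B3->T, B3->T, B3->T, B3->F, B4->F, B5->F, B7->S, B6->T, B8->F; covers B1=T, B2=E, B3=T, B3=F, B4=F, B5=F, B6=T, B7=S, B8=F
the full pool covers 13 outcomes: B1=T, B1=F, B2=S, B2=E, B3=T, B3=F, B4=T, B4=F, B5=F, B6=T, B7=S, B8=T, B8=F
no size-1 subset reaches all 13 outcomes (best union: 9/13)
size 2: inputs {1, 2} cover all 13 outcomes, and no lexicographically smaller subset of this size does

Answer: 2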